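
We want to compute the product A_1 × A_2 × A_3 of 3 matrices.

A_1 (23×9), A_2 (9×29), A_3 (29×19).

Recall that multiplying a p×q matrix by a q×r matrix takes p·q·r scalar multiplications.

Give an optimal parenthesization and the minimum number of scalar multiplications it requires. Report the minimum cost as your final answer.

8892

(A_1 × (A_2 × A_3)): cost 8892.
((A_1 × A_2) × A_3): cost 18676.
Optimal: (A_1 × (A_2 × A_3)) with cost 8892.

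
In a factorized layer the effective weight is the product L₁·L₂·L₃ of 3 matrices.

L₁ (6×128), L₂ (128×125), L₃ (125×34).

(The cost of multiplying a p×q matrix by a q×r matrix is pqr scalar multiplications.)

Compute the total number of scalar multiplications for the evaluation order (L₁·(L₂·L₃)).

(L₂·L₃): 128×125 by 125×34 → 128×34, cost 128·125·34 = 544000
(L₁·(L₂·L₃)): 6×128 by 128×34 → 6×34, cost 6·128·34 = 26112; cumulative 570112
Total: 570112 scalar multiplications.

570112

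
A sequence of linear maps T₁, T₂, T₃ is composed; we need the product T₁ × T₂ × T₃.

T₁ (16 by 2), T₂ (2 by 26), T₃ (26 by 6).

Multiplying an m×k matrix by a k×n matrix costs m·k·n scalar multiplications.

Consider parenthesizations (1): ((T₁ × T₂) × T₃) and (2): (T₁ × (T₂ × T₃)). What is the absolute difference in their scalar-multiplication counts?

Order (1) = ((T₁ × T₂) × T₃): (T₁ × T₂): 16×2 by 2×26 → 16×26, cost 16·2·26 = 832; ((T₁ × T₂) × T₃): 16×26 by 26×6 → 16×6, cost 16·26·6 = 2496; cumulative 3328. Total 3328.
Order (2) = (T₁ × (T₂ × T₃)): (T₂ × T₃): 2×26 by 26×6 → 2×6, cost 2·26·6 = 312; (T₁ × (T₂ × T₃)): 16×2 by 2×6 → 16×6, cost 16·2·6 = 192; cumulative 504. Total 504.
Difference: |3328 − 504| = 2824.

2824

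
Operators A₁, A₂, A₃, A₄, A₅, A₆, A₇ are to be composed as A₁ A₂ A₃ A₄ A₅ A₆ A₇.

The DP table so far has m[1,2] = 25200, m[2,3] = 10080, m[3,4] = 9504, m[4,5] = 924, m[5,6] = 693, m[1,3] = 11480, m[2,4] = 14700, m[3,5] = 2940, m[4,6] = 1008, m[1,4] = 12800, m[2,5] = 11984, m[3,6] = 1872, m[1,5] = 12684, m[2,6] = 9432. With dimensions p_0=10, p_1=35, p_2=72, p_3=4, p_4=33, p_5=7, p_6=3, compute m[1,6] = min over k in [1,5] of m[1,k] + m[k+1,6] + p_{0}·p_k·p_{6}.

10482

m[1,6] = min over k∈[1,5] of m[1,k]+m[k+1,6]+p_{0}·p_k·p_{6}.
k=1: 0 + 9432 + 10·35·3 = 10482; k=2: 25200 + 1872 + 10·72·3 = 29232; k=3: 11480 + 1008 + 10·4·3 = 12608; k=4: 12800 + 693 + 10·33·3 = 14483; k=5: 12684 + 0 + 10·7·3 = 12894.
Minimum: 10482 at k=1.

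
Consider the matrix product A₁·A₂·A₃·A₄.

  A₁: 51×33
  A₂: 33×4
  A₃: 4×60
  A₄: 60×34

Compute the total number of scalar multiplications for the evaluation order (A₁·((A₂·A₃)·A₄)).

132462

(A₂·A₃): 33×4 by 4×60 → 33×60, cost 33·4·60 = 7920
((A₂·A₃)·A₄): 33×60 by 60×34 → 33×34, cost 33·60·34 = 67320; cumulative 75240
(A₁·((A₂·A₃)·A₄)): 51×33 by 33×34 → 51×34, cost 51·33·34 = 57222; cumulative 132462
Total: 132462 scalar multiplications.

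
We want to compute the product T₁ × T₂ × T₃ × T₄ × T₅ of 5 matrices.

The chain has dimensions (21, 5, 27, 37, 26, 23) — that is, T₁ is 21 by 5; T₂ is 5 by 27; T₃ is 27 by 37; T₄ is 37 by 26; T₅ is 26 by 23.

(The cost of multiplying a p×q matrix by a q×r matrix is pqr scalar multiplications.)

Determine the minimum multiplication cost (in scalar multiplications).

Adjacent pairs: T₁T₂ = 21·5·27 = 2835; T₂T₃ = 5·27·37 = 4995; T₃T₄ = 27·37·26 = 25974; T₄T₅ = 37·26·23 = 22126.
Length 3: T₁..T₃: k=1: 0+4995+21·5·37=8880; k=2: 2835+0+21·27·37=23814 → min 8880 | T₂..T₄: k=2: 0+25974+5·27·26=29484; k=3: 4995+0+5·37·26=9805 → min 9805 | T₃..T₅: k=3: 0+22126+27·37·23=45103; k=4: 25974+0+27·26·23=42120 → min 42120.
Length 4: T₁..T₄: k=1: 0+9805+21·5·26=12535; k=2: 2835+25974+21·27·26=43551; k=3: 8880+0+21·37·26=29082 → min 12535 | T₂..T₅: k=2: 0+42120+5·27·23=45225; k=3: 4995+22126+5·37·23=31376; k=4: 9805+0+5·26·23=12795 → min 12795.
Length 5: T₁..T₅: k=1: 0+12795+21·5·23=15210; k=2: 2835+42120+21·27·23=57996; k=3: 8880+22126+21·37·23=48877; k=4: 12535+0+21·26·23=25093 → min 15210.
Optimal order: (T₁ × (((T₂ × T₃) × T₄) × T₅)) with cost 15210.

15210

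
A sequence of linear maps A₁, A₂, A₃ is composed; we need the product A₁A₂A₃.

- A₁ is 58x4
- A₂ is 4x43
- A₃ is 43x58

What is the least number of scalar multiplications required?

Order (A₁(A₂A₃)): (A₂A₃): 4×43 by 43×58 → 4×58, cost 4·43·58 = 9976; (A₁(A₂A₃)): 58×4 by 4×58 → 58×58, cost 58·4·58 = 13456; cumulative 23432. Total 23432.
Order ((A₁A₂)A₃): (A₁A₂): 58×4 by 4×43 → 58×43, cost 58·4·43 = 9976; ((A₁A₂)A₃): 58×43 by 43×58 → 58×58, cost 58·43·58 = 144652; cumulative 154628. Total 154628.
Minimum: 23432.

23432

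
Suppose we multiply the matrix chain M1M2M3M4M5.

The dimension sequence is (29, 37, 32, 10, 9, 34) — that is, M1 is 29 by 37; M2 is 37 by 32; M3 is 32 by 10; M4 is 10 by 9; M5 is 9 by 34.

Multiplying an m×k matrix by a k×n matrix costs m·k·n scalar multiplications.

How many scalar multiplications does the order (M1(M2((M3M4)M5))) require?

89410

(M3M4): 32×10 by 10×9 → 32×9, cost 32·10·9 = 2880
((M3M4)M5): 32×9 by 9×34 → 32×34, cost 32·9·34 = 9792; cumulative 12672
(M2((M3M4)M5)): 37×32 by 32×34 → 37×34, cost 37·32·34 = 40256; cumulative 52928
(M1(M2((M3M4)M5))): 29×37 by 37×34 → 29×34, cost 29·37·34 = 36482; cumulative 89410
Total: 89410 scalar multiplications.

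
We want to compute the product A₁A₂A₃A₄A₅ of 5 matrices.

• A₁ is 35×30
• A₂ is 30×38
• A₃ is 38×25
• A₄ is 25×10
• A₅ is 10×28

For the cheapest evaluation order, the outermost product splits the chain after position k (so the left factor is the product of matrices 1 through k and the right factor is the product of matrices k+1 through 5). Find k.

Adjacent pairs: A₁A₂ = 35·30·38 = 39900; A₂A₃ = 30·38·25 = 28500; A₃A₄ = 38·25·10 = 9500; A₄A₅ = 25·10·28 = 7000.
Length 3: A₁..A₃: k=1: 0+28500+35·30·25=54750; k=2: 39900+0+35·38·25=73150 → min 54750 | A₂..A₄: k=2: 0+9500+30·38·10=20900; k=3: 28500+0+30·25·10=36000 → min 20900 | A₃..A₅: k=3: 0+7000+38·25·28=33600; k=4: 9500+0+38·10·28=20140 → min 20140.
Length 4: A₁..A₄: k=1: 0+20900+35·30·10=31400; k=2: 39900+9500+35·38·10=62700; k=3: 54750+0+35·25·10=63500 → min 31400 | A₂..A₅: k=2: 0+20140+30·38·28=52060; k=3: 28500+7000+30·25·28=56500; k=4: 20900+0+30·10·28=29300 → min 29300.
Top-level splits: k=1: (A₁..A₁)·(A₂..A₅) → 0+29300+35·30·28 = 58700; k=2: (A₁..A₂)·(A₃..A₅) → 39900+20140+35·38·28 = 97280; k=3: (A₁..A₃)·(A₄..A₅) → 54750+7000+35·25·28 = 86250; k=4: (A₁..A₄)·(A₅..A₅) → 31400+0+35·10·28 = 41200.
Best split is after A₄, i.e. k = 4.

4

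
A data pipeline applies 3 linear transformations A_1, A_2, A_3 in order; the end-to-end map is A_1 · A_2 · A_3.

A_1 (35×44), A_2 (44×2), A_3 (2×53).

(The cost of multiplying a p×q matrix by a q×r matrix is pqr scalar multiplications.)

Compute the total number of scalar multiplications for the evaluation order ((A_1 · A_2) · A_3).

6790

(A_1 · A_2): 35×44 by 44×2 → 35×2, cost 35·44·2 = 3080
((A_1 · A_2) · A_3): 35×2 by 2×53 → 35×53, cost 35·2·53 = 3710; cumulative 6790
Total: 6790 scalar multiplications.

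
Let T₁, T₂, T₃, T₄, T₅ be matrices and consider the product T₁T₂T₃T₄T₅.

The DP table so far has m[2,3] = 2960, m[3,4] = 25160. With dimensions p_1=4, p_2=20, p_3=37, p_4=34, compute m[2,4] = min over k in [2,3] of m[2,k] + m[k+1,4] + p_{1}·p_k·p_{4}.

7992

m[2,4] = min over k∈[2,3] of m[2,k]+m[k+1,4]+p_{1}·p_k·p_{4}.
k=2: 0 + 25160 + 4·20·34 = 27880; k=3: 2960 + 0 + 4·37·34 = 7992.
Minimum: 7992 at k=3.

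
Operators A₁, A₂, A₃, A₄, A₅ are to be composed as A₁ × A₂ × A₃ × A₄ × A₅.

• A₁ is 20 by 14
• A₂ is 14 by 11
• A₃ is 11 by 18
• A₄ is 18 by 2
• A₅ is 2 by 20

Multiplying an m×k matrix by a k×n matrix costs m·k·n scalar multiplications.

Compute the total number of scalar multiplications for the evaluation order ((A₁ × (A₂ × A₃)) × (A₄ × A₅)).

15732

(A₂ × A₃): 14×11 by 11×18 → 14×18, cost 14·11·18 = 2772
(A₁ × (A₂ × A₃)): 20×14 by 14×18 → 20×18, cost 20·14·18 = 5040; cumulative 7812
(A₄ × A₅): 18×2 by 2×20 → 18×20, cost 18·2·20 = 720
((A₁ × (A₂ × A₃)) × (A₄ × A₅)): 20×18 by 18×20 → 20×20, cost 20·18·20 = 7200; cumulative 15732
Total: 15732 scalar multiplications.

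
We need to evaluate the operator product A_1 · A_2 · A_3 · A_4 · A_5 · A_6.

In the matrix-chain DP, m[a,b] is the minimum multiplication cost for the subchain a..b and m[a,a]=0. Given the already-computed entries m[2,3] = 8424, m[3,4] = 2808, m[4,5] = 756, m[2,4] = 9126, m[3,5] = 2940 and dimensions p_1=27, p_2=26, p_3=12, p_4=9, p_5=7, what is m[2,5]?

m[2,5] = min over k∈[2,4] of m[2,k]+m[k+1,5]+p_{1}·p_k·p_{5}.
k=2: 0 + 2940 + 27·26·7 = 7854; k=3: 8424 + 756 + 27·12·7 = 11448; k=4: 9126 + 0 + 27·9·7 = 10827.
Minimum: 7854 at k=2.

7854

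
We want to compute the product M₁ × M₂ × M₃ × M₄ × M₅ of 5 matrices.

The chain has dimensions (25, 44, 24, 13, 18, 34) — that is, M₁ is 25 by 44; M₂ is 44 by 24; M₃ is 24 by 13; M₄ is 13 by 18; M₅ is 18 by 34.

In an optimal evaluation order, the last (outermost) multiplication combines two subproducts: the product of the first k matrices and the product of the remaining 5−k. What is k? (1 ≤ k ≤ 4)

3

Adjacent pairs: M₁M₂ = 25·44·24 = 26400; M₂M₃ = 44·24·13 = 13728; M₃M₄ = 24·13·18 = 5616; M₄M₅ = 13·18·34 = 7956.
Length 3: M₁..M₃: k=1: 0+13728+25·44·13=28028; k=2: 26400+0+25·24·13=34200 → min 28028 | M₂..M₄: k=2: 0+5616+44·24·18=24624; k=3: 13728+0+44·13·18=24024 → min 24024 | M₃..M₅: k=3: 0+7956+24·13·34=18564; k=4: 5616+0+24·18·34=20304 → min 18564.
Length 4: M₁..M₄: k=1: 0+24024+25·44·18=43824; k=2: 26400+5616+25·24·18=42816; k=3: 28028+0+25·13·18=33878 → min 33878 | M₂..M₅: k=2: 0+18564+44·24·34=54468; k=3: 13728+7956+44·13·34=41132; k=4: 24024+0+44·18·34=50952 → min 41132.
Top-level splits: k=1: (M₁..M₁)·(M₂..M₅) → 0+41132+25·44·34 = 78532; k=2: (M₁..M₂)·(M₃..M₅) → 26400+18564+25·24·34 = 65364; k=3: (M₁..M₃)·(M₄..M₅) → 28028+7956+25·13·34 = 47034; k=4: (M₁..M₄)·(M₅..M₅) → 33878+0+25·18·34 = 49178.
Best split is after M₃, i.e. k = 3.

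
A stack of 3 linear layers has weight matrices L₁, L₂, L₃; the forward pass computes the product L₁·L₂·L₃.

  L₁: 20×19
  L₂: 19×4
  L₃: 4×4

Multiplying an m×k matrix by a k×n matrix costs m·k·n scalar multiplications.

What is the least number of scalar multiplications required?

1824

Order (L₁·(L₂·L₃)): (L₂·L₃): 19×4 by 4×4 → 19×4, cost 19·4·4 = 304; (L₁·(L₂·L₃)): 20×19 by 19×4 → 20×4, cost 20·19·4 = 1520; cumulative 1824. Total 1824.
Order ((L₁·L₂)·L₃): (L₁·L₂): 20×19 by 19×4 → 20×4, cost 20·19·4 = 1520; ((L₁·L₂)·L₃): 20×4 by 4×4 → 20×4, cost 20·4·4 = 320; cumulative 1840. Total 1840.
Minimum: 1824.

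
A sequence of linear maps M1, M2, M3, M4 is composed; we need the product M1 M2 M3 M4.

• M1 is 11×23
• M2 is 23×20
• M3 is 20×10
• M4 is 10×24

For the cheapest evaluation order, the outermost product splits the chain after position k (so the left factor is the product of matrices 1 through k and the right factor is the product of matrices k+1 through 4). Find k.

Adjacent pairs: M1M2 = 11·23·20 = 5060; M2M3 = 23·20·10 = 4600; M3M4 = 20·10·24 = 4800.
Length 3: M1..M3: k=1: 0+4600+11·23·10=7130; k=2: 5060+0+11·20·10=7260 → min 7130 | M2..M4: k=2: 0+4800+23·20·24=15840; k=3: 4600+0+23·10·24=10120 → min 10120.
Top-level splits: k=1: (M1..M1)·(M2..M4) → 0+10120+11·23·24 = 16192; k=2: (M1..M2)·(M3..M4) → 5060+4800+11·20·24 = 15140; k=3: (M1..M3)·(M4..M4) → 7130+0+11·10·24 = 9770.
Best split is after M3, i.e. k = 3.

3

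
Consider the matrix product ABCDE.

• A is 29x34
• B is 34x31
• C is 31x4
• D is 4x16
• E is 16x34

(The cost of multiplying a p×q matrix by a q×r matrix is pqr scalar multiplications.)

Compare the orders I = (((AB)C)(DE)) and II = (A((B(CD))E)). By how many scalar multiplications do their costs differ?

Order I = (((AB)C)(DE)): (AB): 29×34 by 34×31 → 29×31, cost 29·34·31 = 30566; ((AB)C): 29×31 by 31×4 → 29×4, cost 29·31·4 = 3596; cumulative 34162; (DE): 4×16 by 16×34 → 4×34, cost 4·16·34 = 2176; (((AB)C)(DE)): 29×4 by 4×34 → 29×34, cost 29·4·34 = 3944; cumulative 40282. Total 40282.
Order II = (A((B(CD))E)): (CD): 31×4 by 4×16 → 31×16, cost 31·4·16 = 1984; (B(CD)): 34×31 by 31×16 → 34×16, cost 34·31·16 = 16864; cumulative 18848; ((B(CD))E): 34×16 by 16×34 → 34×34, cost 34·16·34 = 18496; cumulative 37344; (A((B(CD))E)): 29×34 by 34×34 → 29×34, cost 29·34·34 = 33524; cumulative 70868. Total 70868.
Difference: |40282 − 70868| = 30586.

30586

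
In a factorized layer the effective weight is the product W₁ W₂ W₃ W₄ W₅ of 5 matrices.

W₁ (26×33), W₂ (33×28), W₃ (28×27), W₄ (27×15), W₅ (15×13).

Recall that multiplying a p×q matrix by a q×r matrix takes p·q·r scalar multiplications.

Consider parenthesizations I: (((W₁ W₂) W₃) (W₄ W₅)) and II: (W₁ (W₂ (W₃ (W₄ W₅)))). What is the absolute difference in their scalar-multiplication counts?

Order I = (((W₁ W₂) W₃) (W₄ W₅)): (W₁ W₂): 26×33 by 33×28 → 26×28, cost 26·33·28 = 24024; ((W₁ W₂) W₃): 26×28 by 28×27 → 26×27, cost 26·28·27 = 19656; cumulative 43680; (W₄ W₅): 27×15 by 15×13 → 27×13, cost 27·15·13 = 5265; (((W₁ W₂) W₃) (W₄ W₅)): 26×27 by 27×13 → 26×13, cost 26·27·13 = 9126; cumulative 58071. Total 58071.
Order II = (W₁ (W₂ (W₃ (W₄ W₅)))): (W₄ W₅): 27×15 by 15×13 → 27×13, cost 27·15·13 = 5265; (W₃ (W₄ W₅)): 28×27 by 27×13 → 28×13, cost 28·27·13 = 9828; cumulative 15093; (W₂ (W₃ (W₄ W₅))): 33×28 by 28×13 → 33×13, cost 33·28·13 = 12012; cumulative 27105; (W₁ (W₂ (W₃ (W₄ W₅)))): 26×33 by 33×13 → 26×13, cost 26·33·13 = 11154; cumulative 38259. Total 38259.
Difference: |58071 − 38259| = 19812.

19812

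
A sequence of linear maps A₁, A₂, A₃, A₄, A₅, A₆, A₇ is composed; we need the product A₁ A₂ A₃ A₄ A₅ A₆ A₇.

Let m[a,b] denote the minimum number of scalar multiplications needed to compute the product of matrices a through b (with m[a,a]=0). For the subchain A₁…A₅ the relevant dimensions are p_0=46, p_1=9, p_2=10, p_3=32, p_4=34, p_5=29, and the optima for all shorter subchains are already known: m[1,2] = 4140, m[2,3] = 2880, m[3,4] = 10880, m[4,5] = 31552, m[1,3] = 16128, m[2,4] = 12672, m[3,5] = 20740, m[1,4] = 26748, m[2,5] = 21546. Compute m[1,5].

33552

m[1,5] = min over k∈[1,4] of m[1,k]+m[k+1,5]+p_{0}·p_k·p_{5}.
k=1: 0 + 21546 + 46·9·29 = 33552; k=2: 4140 + 20740 + 46·10·29 = 38220; k=3: 16128 + 31552 + 46·32·29 = 90368; k=4: 26748 + 0 + 46·34·29 = 72104.
Minimum: 33552 at k=1.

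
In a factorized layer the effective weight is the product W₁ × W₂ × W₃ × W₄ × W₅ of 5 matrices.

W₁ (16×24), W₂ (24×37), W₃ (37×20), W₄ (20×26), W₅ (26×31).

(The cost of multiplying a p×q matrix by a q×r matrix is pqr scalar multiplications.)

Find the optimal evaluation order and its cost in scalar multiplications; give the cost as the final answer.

46656

Adjacent pairs: W₁W₂ = 16·24·37 = 14208; W₂W₃ = 24·37·20 = 17760; W₃W₄ = 37·20·26 = 19240; W₄W₅ = 20·26·31 = 16120.
Length 3: W₁..W₃: k=1: 0+17760+16·24·20=25440; k=2: 14208+0+16·37·20=26048 → min 25440 | W₂..W₄: k=2: 0+19240+24·37·26=42328; k=3: 17760+0+24·20·26=30240 → min 30240 | W₃..W₅: k=3: 0+16120+37·20·31=39060; k=4: 19240+0+37·26·31=49062 → min 39060.
Length 4: W₁..W₄: k=1: 0+30240+16·24·26=40224; k=2: 14208+19240+16·37·26=48840; k=3: 25440+0+16·20·26=33760 → min 33760 | W₂..W₅: k=2: 0+39060+24·37·31=66588; k=3: 17760+16120+24·20·31=48760; k=4: 30240+0+24·26·31=49584 → min 48760.
Length 5: W₁..W₅: k=1: 0+48760+16·24·31=60664; k=2: 14208+39060+16·37·31=71620; k=3: 25440+16120+16·20·31=51480; k=4: 33760+0+16·26·31=46656 → min 46656.
Optimal parenthesization: (((W₁ × (W₂ × W₃)) × W₄) × W₅) with cost 46656.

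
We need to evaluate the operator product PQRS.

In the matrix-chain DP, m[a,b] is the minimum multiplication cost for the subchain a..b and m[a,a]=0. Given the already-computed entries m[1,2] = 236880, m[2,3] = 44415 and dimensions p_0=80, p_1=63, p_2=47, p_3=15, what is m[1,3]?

m[1,3] = min over k∈[1,2] of m[1,k]+m[k+1,3]+p_{0}·p_k·p_{3}.
k=1: 0 + 44415 + 80·63·15 = 120015; k=2: 236880 + 0 + 80·47·15 = 293280.
Minimum: 120015 at k=1.

120015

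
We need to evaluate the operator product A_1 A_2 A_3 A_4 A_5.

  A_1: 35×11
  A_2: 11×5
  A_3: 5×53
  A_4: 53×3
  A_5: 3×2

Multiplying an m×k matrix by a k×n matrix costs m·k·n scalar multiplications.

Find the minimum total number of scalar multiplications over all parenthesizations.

Adjacent pairs: A_1A_2 = 35·11·5 = 1925; A_2A_3 = 11·5·53 = 2915; A_3A_4 = 5·53·3 = 795; A_4A_5 = 53·3·2 = 318.
Length 3: A_1..A_3: k=1: 0+2915+35·11·53=23320; k=2: 1925+0+35·5·53=11200 → min 11200 | A_2..A_4: k=2: 0+795+11·5·3=960; k=3: 2915+0+11·53·3=4664 → min 960 | A_3..A_5: k=3: 0+318+5·53·2=848; k=4: 795+0+5·3·2=825 → min 825.
Length 4: A_1..A_4: k=1: 0+960+35·11·3=2115; k=2: 1925+795+35·5·3=3245; k=3: 11200+0+35·53·3=16765 → min 2115 | A_2..A_5: k=2: 0+825+11·5·2=935; k=3: 2915+318+11·53·2=4399; k=4: 960+0+11·3·2=1026 → min 935.
Length 5: A_1..A_5: k=1: 0+935+35·11·2=1705; k=2: 1925+825+35·5·2=3100; k=3: 11200+318+35·53·2=15228; k=4: 2115+0+35·3·2=2325 → min 1705.
Optimal order: (A_1 (A_2 ((A_3 A_4) A_5))) with cost 1705.

1705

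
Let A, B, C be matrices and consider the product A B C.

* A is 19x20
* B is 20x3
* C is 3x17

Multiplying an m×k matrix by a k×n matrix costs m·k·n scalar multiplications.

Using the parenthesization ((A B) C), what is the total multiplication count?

2109

(A B): 19×20 by 20×3 → 19×3, cost 19·20·3 = 1140
((A B) C): 19×3 by 3×17 → 19×17, cost 19·3·17 = 969; cumulative 2109
Total: 2109 scalar multiplications.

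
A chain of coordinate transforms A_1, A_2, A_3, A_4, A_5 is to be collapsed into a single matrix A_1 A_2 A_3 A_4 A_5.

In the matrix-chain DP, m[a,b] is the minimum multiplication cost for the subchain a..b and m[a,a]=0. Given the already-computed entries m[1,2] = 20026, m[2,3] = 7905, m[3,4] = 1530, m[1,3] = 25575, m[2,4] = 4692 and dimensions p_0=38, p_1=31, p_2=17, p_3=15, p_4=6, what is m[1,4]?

11760

m[1,4] = min over k∈[1,3] of m[1,k]+m[k+1,4]+p_{0}·p_k·p_{4}.
k=1: 0 + 4692 + 38·31·6 = 11760; k=2: 20026 + 1530 + 38·17·6 = 25432; k=3: 25575 + 0 + 38·15·6 = 28995.
Minimum: 11760 at k=1.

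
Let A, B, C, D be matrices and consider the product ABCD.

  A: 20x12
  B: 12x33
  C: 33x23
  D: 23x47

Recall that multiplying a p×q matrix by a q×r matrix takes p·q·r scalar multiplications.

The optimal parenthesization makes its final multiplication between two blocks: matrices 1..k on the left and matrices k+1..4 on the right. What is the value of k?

1

Adjacent pairs: AB = 20·12·33 = 7920; BC = 12·33·23 = 9108; CD = 33·23·47 = 35673.
Length 3: A..C: k=1: 0+9108+20·12·23=14628; k=2: 7920+0+20·33·23=23100 → min 14628 | B..D: k=2: 0+35673+12·33·47=54285; k=3: 9108+0+12·23·47=22080 → min 22080.
Top-level splits: k=1: (A..A)·(B..D) → 0+22080+20·12·47 = 33360; k=2: (A..B)·(C..D) → 7920+35673+20·33·47 = 74613; k=3: (A..C)·(D..D) → 14628+0+20·23·47 = 36248.
Best split is after A, i.e. k = 1.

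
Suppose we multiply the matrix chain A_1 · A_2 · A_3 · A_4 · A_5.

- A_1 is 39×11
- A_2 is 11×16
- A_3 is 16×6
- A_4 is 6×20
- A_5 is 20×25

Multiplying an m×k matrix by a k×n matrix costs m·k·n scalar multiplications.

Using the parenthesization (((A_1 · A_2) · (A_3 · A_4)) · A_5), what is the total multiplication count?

40764

(A_1 · A_2): 39×11 by 11×16 → 39×16, cost 39·11·16 = 6864
(A_3 · A_4): 16×6 by 6×20 → 16×20, cost 16·6·20 = 1920
((A_1 · A_2) · (A_3 · A_4)): 39×16 by 16×20 → 39×20, cost 39·16·20 = 12480; cumulative 21264
(((A_1 · A_2) · (A_3 · A_4)) · A_5): 39×20 by 20×25 → 39×25, cost 39·20·25 = 19500; cumulative 40764
Total: 40764 scalar multiplications.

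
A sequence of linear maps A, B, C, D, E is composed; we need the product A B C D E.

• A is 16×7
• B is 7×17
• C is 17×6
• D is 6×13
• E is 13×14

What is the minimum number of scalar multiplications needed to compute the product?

3822

Adjacent pairs: AB = 16·7·17 = 1904; BC = 7·17·6 = 714; CD = 17·6·13 = 1326; DE = 6·13·14 = 1092.
Length 3: A..C: k=1: 0+714+16·7·6=1386; k=2: 1904+0+16·17·6=3536 → min 1386 | B..D: k=2: 0+1326+7·17·13=2873; k=3: 714+0+7·6·13=1260 → min 1260 | C..E: k=3: 0+1092+17·6·14=2520; k=4: 1326+0+17·13·14=4420 → min 2520.
Length 4: A..D: k=1: 0+1260+16·7·13=2716; k=2: 1904+1326+16·17·13=6766; k=3: 1386+0+16·6·13=2634 → min 2634 | B..E: k=2: 0+2520+7·17·14=4186; k=3: 714+1092+7·6·14=2394; k=4: 1260+0+7·13·14=2534 → min 2394.
Length 5: A..E: k=1: 0+2394+16·7·14=3962; k=2: 1904+2520+16·17·14=8232; k=3: 1386+1092+16·6·14=3822; k=4: 2634+0+16·13·14=5546 → min 3822.
Optimal order: ((A (B C)) (D E)) with cost 3822.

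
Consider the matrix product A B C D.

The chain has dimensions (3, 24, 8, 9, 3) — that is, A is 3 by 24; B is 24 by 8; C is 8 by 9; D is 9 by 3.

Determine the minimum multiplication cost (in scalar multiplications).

864

Adjacent pairs: AB = 3·24·8 = 576; BC = 24·8·9 = 1728; CD = 8·9·3 = 216.
Length 3: A..C: k=1: 0+1728+3·24·9=2376; k=2: 576+0+3·8·9=792 → min 792 | B..D: k=2: 0+216+24·8·3=792; k=3: 1728+0+24·9·3=2376 → min 792.
Length 4: A..D: k=1: 0+792+3·24·3=1008; k=2: 576+216+3·8·3=864; k=3: 792+0+3·9·3=873 → min 864.
Optimal order: ((A B) (C D)) with cost 864.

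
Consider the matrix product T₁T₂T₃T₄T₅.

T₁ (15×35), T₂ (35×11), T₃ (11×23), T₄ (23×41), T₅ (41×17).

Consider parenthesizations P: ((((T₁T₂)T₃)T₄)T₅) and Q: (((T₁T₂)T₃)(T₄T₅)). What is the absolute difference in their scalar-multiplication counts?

2704

Order P = ((((T₁T₂)T₃)T₄)T₅): (T₁T₂): 15×35 by 35×11 → 15×11, cost 15·35·11 = 5775; ((T₁T₂)T₃): 15×11 by 11×23 → 15×23, cost 15·11·23 = 3795; cumulative 9570; (((T₁T₂)T₃)T₄): 15×23 by 23×41 → 15×41, cost 15·23·41 = 14145; cumulative 23715; ((((T₁T₂)T₃)T₄)T₅): 15×41 by 41×17 → 15×17, cost 15·41·17 = 10455; cumulative 34170. Total 34170.
Order Q = (((T₁T₂)T₃)(T₄T₅)): (T₁T₂): 15×35 by 35×11 → 15×11, cost 15·35·11 = 5775; ((T₁T₂)T₃): 15×11 by 11×23 → 15×23, cost 15·11·23 = 3795; cumulative 9570; (T₄T₅): 23×41 by 41×17 → 23×17, cost 23·41·17 = 16031; (((T₁T₂)T₃)(T₄T₅)): 15×23 by 23×17 → 15×17, cost 15·23·17 = 5865; cumulative 31466. Total 31466.
Difference: |34170 − 31466| = 2704.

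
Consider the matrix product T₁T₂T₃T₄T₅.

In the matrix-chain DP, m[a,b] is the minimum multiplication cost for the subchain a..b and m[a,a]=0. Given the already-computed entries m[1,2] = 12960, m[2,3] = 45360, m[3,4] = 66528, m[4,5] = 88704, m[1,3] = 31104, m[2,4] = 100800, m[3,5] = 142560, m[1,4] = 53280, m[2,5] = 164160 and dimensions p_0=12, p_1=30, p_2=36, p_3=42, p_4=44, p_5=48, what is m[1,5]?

78624

m[1,5] = min over k∈[1,4] of m[1,k]+m[k+1,5]+p_{0}·p_k·p_{5}.
k=1: 0 + 164160 + 12·30·48 = 181440; k=2: 12960 + 142560 + 12·36·48 = 176256; k=3: 31104 + 88704 + 12·42·48 = 144000; k=4: 53280 + 0 + 12·44·48 = 78624.
Minimum: 78624 at k=4.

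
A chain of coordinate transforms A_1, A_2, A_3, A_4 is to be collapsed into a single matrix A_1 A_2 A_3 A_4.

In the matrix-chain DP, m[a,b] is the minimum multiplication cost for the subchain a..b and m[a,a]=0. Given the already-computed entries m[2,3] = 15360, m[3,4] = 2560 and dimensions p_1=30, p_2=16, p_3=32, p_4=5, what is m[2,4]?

4960

m[2,4] = min over k∈[2,3] of m[2,k]+m[k+1,4]+p_{1}·p_k·p_{4}.
k=2: 0 + 2560 + 30·16·5 = 4960; k=3: 15360 + 0 + 30·32·5 = 20160.
Minimum: 4960 at k=2.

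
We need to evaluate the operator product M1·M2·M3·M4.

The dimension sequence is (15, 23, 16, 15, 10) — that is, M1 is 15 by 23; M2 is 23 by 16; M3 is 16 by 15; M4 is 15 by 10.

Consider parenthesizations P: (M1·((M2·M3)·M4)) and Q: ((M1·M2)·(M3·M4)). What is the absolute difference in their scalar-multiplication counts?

Order P = (M1·((M2·M3)·M4)): (M2·M3): 23×16 by 16×15 → 23×15, cost 23·16·15 = 5520; ((M2·M3)·M4): 23×15 by 15×10 → 23×10, cost 23·15·10 = 3450; cumulative 8970; (M1·((M2·M3)·M4)): 15×23 by 23×10 → 15×10, cost 15·23·10 = 3450; cumulative 12420. Total 12420.
Order Q = ((M1·M2)·(M3·M4)): (M1·M2): 15×23 by 23×16 → 15×16, cost 15·23·16 = 5520; (M3·M4): 16×15 by 15×10 → 16×10, cost 16·15·10 = 2400; ((M1·M2)·(M3·M4)): 15×16 by 16×10 → 15×10, cost 15·16·10 = 2400; cumulative 10320. Total 10320.
Difference: |12420 − 10320| = 2100.

2100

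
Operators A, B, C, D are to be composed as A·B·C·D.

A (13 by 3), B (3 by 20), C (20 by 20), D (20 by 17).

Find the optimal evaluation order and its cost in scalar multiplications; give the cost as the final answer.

2883

Adjacent pairs: AB = 13·3·20 = 780; BC = 3·20·20 = 1200; CD = 20·20·17 = 6800.
Length 3: A..C: k=1: 0+1200+13·3·20=1980; k=2: 780+0+13·20·20=5980 → min 1980 | B..D: k=2: 0+6800+3·20·17=7820; k=3: 1200+0+3·20·17=2220 → min 2220.
Length 4: A..D: k=1: 0+2220+13·3·17=2883; k=2: 780+6800+13·20·17=12000; k=3: 1980+0+13·20·17=6400 → min 2883.
Optimal parenthesization: (A·((B·C)·D)) with cost 2883.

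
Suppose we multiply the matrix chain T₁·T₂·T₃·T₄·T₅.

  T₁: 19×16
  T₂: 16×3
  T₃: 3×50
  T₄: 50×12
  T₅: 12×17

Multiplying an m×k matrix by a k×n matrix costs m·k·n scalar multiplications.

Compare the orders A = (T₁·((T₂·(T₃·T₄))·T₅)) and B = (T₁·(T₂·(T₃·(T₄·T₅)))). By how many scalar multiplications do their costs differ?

7926

Order A = (T₁·((T₂·(T₃·T₄))·T₅)): (T₃·T₄): 3×50 by 50×12 → 3×12, cost 3·50·12 = 1800; (T₂·(T₃·T₄)): 16×3 by 3×12 → 16×12, cost 16·3·12 = 576; cumulative 2376; ((T₂·(T₃·T₄))·T₅): 16×12 by 12×17 → 16×17, cost 16·12·17 = 3264; cumulative 5640; (T₁·((T₂·(T₃·T₄))·T₅)): 19×16 by 16×17 → 19×17, cost 19·16·17 = 5168; cumulative 10808. Total 10808.
Order B = (T₁·(T₂·(T₃·(T₄·T₅)))): (T₄·T₅): 50×12 by 12×17 → 50×17, cost 50·12·17 = 10200; (T₃·(T₄·T₅)): 3×50 by 50×17 → 3×17, cost 3·50·17 = 2550; cumulative 12750; (T₂·(T₃·(T₄·T₅))): 16×3 by 3×17 → 16×17, cost 16·3·17 = 816; cumulative 13566; (T₁·(T₂·(T₃·(T₄·T₅)))): 19×16 by 16×17 → 19×17, cost 19·16·17 = 5168; cumulative 18734. Total 18734.
Difference: |10808 − 18734| = 7926.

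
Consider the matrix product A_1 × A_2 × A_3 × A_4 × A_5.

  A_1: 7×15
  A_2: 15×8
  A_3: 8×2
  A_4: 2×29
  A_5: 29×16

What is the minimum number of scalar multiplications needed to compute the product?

Adjacent pairs: A_1A_2 = 7·15·8 = 840; A_2A_3 = 15·8·2 = 240; A_3A_4 = 8·2·29 = 464; A_4A_5 = 2·29·16 = 928.
Length 3: A_1..A_3: k=1: 0+240+7·15·2=450; k=2: 840+0+7·8·2=952 → min 450 | A_2..A_4: k=2: 0+464+15·8·29=3944; k=3: 240+0+15·2·29=1110 → min 1110 | A_3..A_5: k=3: 0+928+8·2·16=1184; k=4: 464+0+8·29·16=4176 → min 1184.
Length 4: A_1..A_4: k=1: 0+1110+7·15·29=4155; k=2: 840+464+7·8·29=2928; k=3: 450+0+7·2·29=856 → min 856 | A_2..A_5: k=2: 0+1184+15·8·16=3104; k=3: 240+928+15·2·16=1648; k=4: 1110+0+15·29·16=8070 → min 1648.
Length 5: A_1..A_5: k=1: 0+1648+7·15·16=3328; k=2: 840+1184+7·8·16=2920; k=3: 450+928+7·2·16=1602; k=4: 856+0+7·29·16=4104 → min 1602.
Optimal order: ((A_1 × (A_2 × A_3)) × (A_4 × A_5)) with cost 1602.

1602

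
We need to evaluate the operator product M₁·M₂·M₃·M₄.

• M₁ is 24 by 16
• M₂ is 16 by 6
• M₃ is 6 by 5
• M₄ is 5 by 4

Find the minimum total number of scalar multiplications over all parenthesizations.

Adjacent pairs: M₁M₂ = 24·16·6 = 2304; M₂M₃ = 16·6·5 = 480; M₃M₄ = 6·5·4 = 120.
Length 3: M₁..M₃: k=1: 0+480+24·16·5=2400; k=2: 2304+0+24·6·5=3024 → min 2400 | M₂..M₄: k=2: 0+120+16·6·4=504; k=3: 480+0+16·5·4=800 → min 504.
Length 4: M₁..M₄: k=1: 0+504+24·16·4=2040; k=2: 2304+120+24·6·4=3000; k=3: 2400+0+24·5·4=2880 → min 2040.
Optimal order: (M₁·(M₂·(M₃·M₄))) with cost 2040.

2040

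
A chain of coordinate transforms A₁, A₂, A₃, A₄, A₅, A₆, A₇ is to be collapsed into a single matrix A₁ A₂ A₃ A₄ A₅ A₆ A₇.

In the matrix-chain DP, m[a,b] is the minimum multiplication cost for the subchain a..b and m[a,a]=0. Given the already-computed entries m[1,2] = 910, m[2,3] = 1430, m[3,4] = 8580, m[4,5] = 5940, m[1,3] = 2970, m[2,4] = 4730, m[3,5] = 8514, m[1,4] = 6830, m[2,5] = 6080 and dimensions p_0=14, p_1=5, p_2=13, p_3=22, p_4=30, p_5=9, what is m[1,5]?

6710

m[1,5] = min over k∈[1,4] of m[1,k]+m[k+1,5]+p_{0}·p_k·p_{5}.
k=1: 0 + 6080 + 14·5·9 = 6710; k=2: 910 + 8514 + 14·13·9 = 11062; k=3: 2970 + 5940 + 14·22·9 = 11682; k=4: 6830 + 0 + 14·30·9 = 10610.
Minimum: 6710 at k=1.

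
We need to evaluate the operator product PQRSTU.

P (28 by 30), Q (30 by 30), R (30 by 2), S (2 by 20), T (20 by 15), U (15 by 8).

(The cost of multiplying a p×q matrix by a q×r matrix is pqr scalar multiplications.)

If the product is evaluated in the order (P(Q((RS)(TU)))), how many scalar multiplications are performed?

(RS): 30×2 by 2×20 → 30×20, cost 30·2·20 = 1200
(TU): 20×15 by 15×8 → 20×8, cost 20·15·8 = 2400
((RS)(TU)): 30×20 by 20×8 → 30×8, cost 30·20·8 = 4800; cumulative 8400
(Q((RS)(TU))): 30×30 by 30×8 → 30×8, cost 30·30·8 = 7200; cumulative 15600
(P(Q((RS)(TU)))): 28×30 by 30×8 → 28×8, cost 28·30·8 = 6720; cumulative 22320
Total: 22320 scalar multiplications.

22320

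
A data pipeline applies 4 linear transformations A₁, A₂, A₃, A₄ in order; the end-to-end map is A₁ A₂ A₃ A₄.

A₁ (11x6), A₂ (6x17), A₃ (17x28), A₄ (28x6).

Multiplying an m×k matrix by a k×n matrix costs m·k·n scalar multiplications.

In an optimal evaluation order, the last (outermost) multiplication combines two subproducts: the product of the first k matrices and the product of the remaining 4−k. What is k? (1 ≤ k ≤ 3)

1

Adjacent pairs: A₁A₂ = 11·6·17 = 1122; A₂A₃ = 6·17·28 = 2856; A₃A₄ = 17·28·6 = 2856.
Length 3: A₁..A₃: k=1: 0+2856+11·6·28=4704; k=2: 1122+0+11·17·28=6358 → min 4704 | A₂..A₄: k=2: 0+2856+6·17·6=3468; k=3: 2856+0+6·28·6=3864 → min 3468.
Top-level splits: k=1: (A₁..A₁)·(A₂..A₄) → 0+3468+11·6·6 = 3864; k=2: (A₁..A₂)·(A₃..A₄) → 1122+2856+11·17·6 = 5100; k=3: (A₁..A₃)·(A₄..A₄) → 4704+0+11·28·6 = 6552.
Best split is after A₁, i.e. k = 1.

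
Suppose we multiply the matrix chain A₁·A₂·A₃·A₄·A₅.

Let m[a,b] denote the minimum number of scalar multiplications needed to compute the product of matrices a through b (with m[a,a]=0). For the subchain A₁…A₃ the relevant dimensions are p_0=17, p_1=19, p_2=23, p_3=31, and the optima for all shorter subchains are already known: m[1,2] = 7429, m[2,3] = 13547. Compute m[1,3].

19550

m[1,3] = min over k∈[1,2] of m[1,k]+m[k+1,3]+p_{0}·p_k·p_{3}.
k=1: 0 + 13547 + 17·19·31 = 23560; k=2: 7429 + 0 + 17·23·31 = 19550.
Minimum: 19550 at k=2.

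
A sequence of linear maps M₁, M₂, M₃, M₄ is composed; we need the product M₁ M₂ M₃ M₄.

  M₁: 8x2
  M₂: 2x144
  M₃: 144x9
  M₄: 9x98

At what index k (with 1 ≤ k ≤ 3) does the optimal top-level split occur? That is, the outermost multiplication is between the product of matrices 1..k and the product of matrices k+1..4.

1

Adjacent pairs: M₁M₂ = 8·2·144 = 2304; M₂M₃ = 2·144·9 = 2592; M₃M₄ = 144·9·98 = 127008.
Length 3: M₁..M₃: k=1: 0+2592+8·2·9=2736; k=2: 2304+0+8·144·9=12672 → min 2736 | M₂..M₄: k=2: 0+127008+2·144·98=155232; k=3: 2592+0+2·9·98=4356 → min 4356.
Top-level splits: k=1: (M₁..M₁)·(M₂..M₄) → 0+4356+8·2·98 = 5924; k=2: (M₁..M₂)·(M₃..M₄) → 2304+127008+8·144·98 = 242208; k=3: (M₁..M₃)·(M₄..M₄) → 2736+0+8·9·98 = 9792.
Best split is after M₁, i.e. k = 1.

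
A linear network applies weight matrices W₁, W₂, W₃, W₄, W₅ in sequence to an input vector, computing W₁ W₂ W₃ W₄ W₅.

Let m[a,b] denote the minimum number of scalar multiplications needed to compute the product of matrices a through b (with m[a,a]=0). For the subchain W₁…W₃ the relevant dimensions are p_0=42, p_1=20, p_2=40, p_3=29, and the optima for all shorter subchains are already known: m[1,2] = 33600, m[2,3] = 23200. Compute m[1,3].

m[1,3] = min over k∈[1,2] of m[1,k]+m[k+1,3]+p_{0}·p_k·p_{3}.
k=1: 0 + 23200 + 42·20·29 = 47560; k=2: 33600 + 0 + 42·40·29 = 82320.
Minimum: 47560 at k=1.

47560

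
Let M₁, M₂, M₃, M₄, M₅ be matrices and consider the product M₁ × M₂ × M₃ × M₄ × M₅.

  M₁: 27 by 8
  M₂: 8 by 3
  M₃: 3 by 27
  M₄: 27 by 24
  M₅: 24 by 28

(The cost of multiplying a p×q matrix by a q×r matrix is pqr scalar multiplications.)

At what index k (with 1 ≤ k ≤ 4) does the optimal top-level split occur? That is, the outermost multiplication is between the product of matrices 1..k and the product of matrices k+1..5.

Adjacent pairs: M₁M₂ = 27·8·3 = 648; M₂M₃ = 8·3·27 = 648; M₃M₄ = 3·27·24 = 1944; M₄M₅ = 27·24·28 = 18144.
Length 3: M₁..M₃: k=1: 0+648+27·8·27=6480; k=2: 648+0+27·3·27=2835 → min 2835 | M₂..M₄: k=2: 0+1944+8·3·24=2520; k=3: 648+0+8·27·24=5832 → min 2520 | M₃..M₅: k=3: 0+18144+3·27·28=20412; k=4: 1944+0+3·24·28=3960 → min 3960.
Length 4: M₁..M₄: k=1: 0+2520+27·8·24=7704; k=2: 648+1944+27·3·24=4536; k=3: 2835+0+27·27·24=20331 → min 4536 | M₂..M₅: k=2: 0+3960+8·3·28=4632; k=3: 648+18144+8·27·28=24840; k=4: 2520+0+8·24·28=7896 → min 4632.
Top-level splits: k=1: (M₁..M₁)·(M₂..M₅) → 0+4632+27·8·28 = 10680; k=2: (M₁..M₂)·(M₃..M₅) → 648+3960+27·3·28 = 6876; k=3: (M₁..M₃)·(M₄..M₅) → 2835+18144+27·27·28 = 41391; k=4: (M₁..M₄)·(M₅..M₅) → 4536+0+27·24·28 = 22680.
Best split is after M₂, i.e. k = 2.

2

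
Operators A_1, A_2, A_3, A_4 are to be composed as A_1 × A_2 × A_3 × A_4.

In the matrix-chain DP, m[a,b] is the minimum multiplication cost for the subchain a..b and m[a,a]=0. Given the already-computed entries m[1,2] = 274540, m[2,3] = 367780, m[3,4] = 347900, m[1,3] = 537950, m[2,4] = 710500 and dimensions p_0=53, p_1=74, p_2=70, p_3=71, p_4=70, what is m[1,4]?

801360

m[1,4] = min over k∈[1,3] of m[1,k]+m[k+1,4]+p_{0}·p_k·p_{4}.
k=1: 0 + 710500 + 53·74·70 = 985040; k=2: 274540 + 347900 + 53·70·70 = 882140; k=3: 537950 + 0 + 53·71·70 = 801360.
Minimum: 801360 at k=3.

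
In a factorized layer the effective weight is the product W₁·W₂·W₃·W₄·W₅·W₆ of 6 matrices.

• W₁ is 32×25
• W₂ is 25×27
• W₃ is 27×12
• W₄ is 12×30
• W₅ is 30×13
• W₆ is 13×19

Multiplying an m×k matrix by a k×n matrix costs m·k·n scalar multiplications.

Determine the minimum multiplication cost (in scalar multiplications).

32640

Adjacent pairs: W₁W₂ = 32·25·27 = 21600; W₂W₃ = 25·27·12 = 8100; W₃W₄ = 27·12·30 = 9720; W₄W₅ = 12·30·13 = 4680; W₅W₆ = 30·13·19 = 7410.
Length 3: W₁..W₃: k=1: 0+8100+32·25·12=17700; k=2: 21600+0+32·27·12=31968 → min 17700 | W₂..W₄: k=2: 0+9720+25·27·30=29970; k=3: 8100+0+25·12·30=17100 → min 17100 | W₃..W₅: k=3: 0+4680+27·12·13=8892; k=4: 9720+0+27·30·13=20250 → min 8892 | W₄..W₆: k=4: 0+7410+12·30·19=14250; k=5: 4680+0+12·13·19=7644 → min 7644.
Length 4: W₁..W₄: k=1: 0+17100+32·25·30=41100; k=2: 21600+9720+32·27·30=57240; k=3: 17700+0+32·12·30=29220 → min 29220 | W₂..W₅: k=2: 0+8892+25·27·13=17667; k=3: 8100+4680+25·12·13=16680; k=4: 17100+0+25·30·13=26850 → min 16680 | W₃..W₆: k=3: 0+7644+27·12·19=13800; k=4: 9720+7410+27·30·19=32520; k=5: 8892+0+27·13·19=15561 → min 13800.
Length 5: W₁..W₅: k=1: 0+16680+32·25·13=27080; k=2: 21600+8892+32·27·13=41724; k=3: 17700+4680+32·12·13=27372; k=4: 29220+0+32·30·13=41700 → min 27080 | W₂..W₆: k=2: 0+13800+25·27·19=26625; k=3: 8100+7644+25·12·19=21444; k=4: 17100+7410+25·30·19=38760; k=5: 16680+0+25·13·19=22855 → min 21444.
Length 6: W₁..W₆: k=1: 0+21444+32·25·19=36644; k=2: 21600+13800+32·27·19=51816; k=3: 17700+7644+32·12·19=32640; k=4: 29220+7410+32·30·19=54870; k=5: 27080+0+32·13·19=34984 → min 32640.
Optimal order: ((W₁·(W₂·W₃))·((W₄·W₅)·W₆)) with cost 32640.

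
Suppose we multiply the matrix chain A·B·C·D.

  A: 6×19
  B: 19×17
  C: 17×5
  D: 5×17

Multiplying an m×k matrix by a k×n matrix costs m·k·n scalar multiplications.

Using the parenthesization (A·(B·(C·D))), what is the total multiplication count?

(C·D): 17×5 by 5×17 → 17×17, cost 17·5·17 = 1445
(B·(C·D)): 19×17 by 17×17 → 19×17, cost 19·17·17 = 5491; cumulative 6936
(A·(B·(C·D))): 6×19 by 19×17 → 6×17, cost 6·19·17 = 1938; cumulative 8874
Total: 8874 scalar multiplications.

8874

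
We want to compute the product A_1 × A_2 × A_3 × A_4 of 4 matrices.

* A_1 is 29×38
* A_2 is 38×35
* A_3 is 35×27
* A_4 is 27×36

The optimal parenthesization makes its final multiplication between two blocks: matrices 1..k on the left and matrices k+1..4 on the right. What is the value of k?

3

Adjacent pairs: A_1A_2 = 29·38·35 = 38570; A_2A_3 = 38·35·27 = 35910; A_3A_4 = 35·27·36 = 34020.
Length 3: A_1..A_3: k=1: 0+35910+29·38·27=65664; k=2: 38570+0+29·35·27=65975 → min 65664 | A_2..A_4: k=2: 0+34020+38·35·36=81900; k=3: 35910+0+38·27·36=72846 → min 72846.
Top-level splits: k=1: (A_1..A_1)·(A_2..A_4) → 0+72846+29·38·36 = 112518; k=2: (A_1..A_2)·(A_3..A_4) → 38570+34020+29·35·36 = 109130; k=3: (A_1..A_3)·(A_4..A_4) → 65664+0+29·27·36 = 93852.
Best split is after A_3, i.e. k = 3.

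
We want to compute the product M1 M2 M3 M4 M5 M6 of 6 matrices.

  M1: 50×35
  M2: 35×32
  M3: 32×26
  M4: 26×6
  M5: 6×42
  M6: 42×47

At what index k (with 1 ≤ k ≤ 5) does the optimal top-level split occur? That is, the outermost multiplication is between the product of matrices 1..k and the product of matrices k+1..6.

Adjacent pairs: M1M2 = 50·35·32 = 56000; M2M3 = 35·32·26 = 29120; M3M4 = 32·26·6 = 4992; M4M5 = 26·6·42 = 6552; M5M6 = 6·42·47 = 11844.
Length 3: M1..M3: k=1: 0+29120+50·35·26=74620; k=2: 56000+0+50·32·26=97600 → min 74620 | M2..M4: k=2: 0+4992+35·32·6=11712; k=3: 29120+0+35·26·6=34580 → min 11712 | M3..M5: k=3: 0+6552+32·26·42=41496; k=4: 4992+0+32·6·42=13056 → min 13056 | M4..M6: k=4: 0+11844+26·6·47=19176; k=5: 6552+0+26·42·47=57876 → min 19176.
Length 4: M1..M4: k=1: 0+11712+50·35·6=22212; k=2: 56000+4992+50·32·6=70592; k=3: 74620+0+50·26·6=82420 → min 22212 | M2..M5: k=2: 0+13056+35·32·42=60096; k=3: 29120+6552+35·26·42=73892; k=4: 11712+0+35·6·42=20532 → min 20532 | M3..M6: k=3: 0+19176+32·26·47=58280; k=4: 4992+11844+32·6·47=25860; k=5: 13056+0+32·42·47=76224 → min 25860.
Length 5: M1..M5: k=1: 0+20532+50·35·42=94032; k=2: 56000+13056+50·32·42=136256; k=3: 74620+6552+50·26·42=135772; k=4: 22212+0+50·6·42=34812 → min 34812 | M2..M6: k=2: 0+25860+35·32·47=78500; k=3: 29120+19176+35·26·47=91066; k=4: 11712+11844+35·6·47=33426; k=5: 20532+0+35·42·47=89622 → min 33426.
Top-level splits: k=1: (M1..M1)·(M2..M6) → 0+33426+50·35·47 = 115676; k=2: (M1..M2)·(M3..M6) → 56000+25860+50·32·47 = 157060; k=3: (M1..M3)·(M4..M6) → 74620+19176+50·26·47 = 154896; k=4: (M1..M4)·(M5..M6) → 22212+11844+50·6·47 = 48156; k=5: (M1..M5)·(M6..M6) → 34812+0+50·42·47 = 133512.
Best split is after M4, i.e. k = 4.

4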